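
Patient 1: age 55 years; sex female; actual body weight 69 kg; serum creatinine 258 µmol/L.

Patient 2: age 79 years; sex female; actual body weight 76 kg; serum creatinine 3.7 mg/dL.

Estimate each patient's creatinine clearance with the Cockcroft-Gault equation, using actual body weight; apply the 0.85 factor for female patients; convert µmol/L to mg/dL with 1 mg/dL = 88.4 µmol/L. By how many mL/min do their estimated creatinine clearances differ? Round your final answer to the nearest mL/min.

9 mL/min

Patient 1: SCr = 258 / 88.4 = 2.919 mg/dL
Patient 1: CrCl = (140 − 55) × 69 / (72 × 2.919) × 0.85 = 5865.0 / 210.17 × 0.85 ≈ 23.7 mL/min
Patient 2: CrCl = (140 − 79) × 76 / (72 × 3.7) × 0.85 = 4636.0 / 266.40 × 0.85 ≈ 14.8 mL/min
|23.7 − 14.8| = 8.9 mL/min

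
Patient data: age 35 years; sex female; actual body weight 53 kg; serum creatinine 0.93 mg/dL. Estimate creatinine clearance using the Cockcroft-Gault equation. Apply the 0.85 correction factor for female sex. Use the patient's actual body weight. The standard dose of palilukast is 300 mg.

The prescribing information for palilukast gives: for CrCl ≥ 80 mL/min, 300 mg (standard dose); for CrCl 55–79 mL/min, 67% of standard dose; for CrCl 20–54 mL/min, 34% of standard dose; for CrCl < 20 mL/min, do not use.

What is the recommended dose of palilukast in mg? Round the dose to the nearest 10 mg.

CrCl = (140 − 35) × 53 / (72 × 0.93) × 0.85 = 5565.0 / 66.96 × 0.85 ≈ 70.6 mL/min
CrCl ≈ 71 mL/min → bracket 55–79 mL/min.
67% of 300 mg = 201 mg → 200 mg

200 mg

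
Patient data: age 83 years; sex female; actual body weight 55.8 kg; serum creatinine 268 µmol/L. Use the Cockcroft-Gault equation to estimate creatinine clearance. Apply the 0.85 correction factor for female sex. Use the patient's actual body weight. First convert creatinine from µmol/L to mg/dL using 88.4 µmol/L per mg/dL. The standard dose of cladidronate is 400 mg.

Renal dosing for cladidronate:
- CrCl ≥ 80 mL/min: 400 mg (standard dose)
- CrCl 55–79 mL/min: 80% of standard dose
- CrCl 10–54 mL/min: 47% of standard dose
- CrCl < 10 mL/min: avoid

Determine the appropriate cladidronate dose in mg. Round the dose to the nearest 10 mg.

190 mg

SCr = 268 / 88.4 = 3.032 mg/dL
CrCl = (140 − 83) × 55.8 / (72 × 3.032) × 0.85 = 3180.6 / 218.30 × 0.85 ≈ 12.4 mL/min
CrCl ≈ 12 mL/min → bracket 10–54 mL/min.
47% of 400 mg = 188 mg → 190 mg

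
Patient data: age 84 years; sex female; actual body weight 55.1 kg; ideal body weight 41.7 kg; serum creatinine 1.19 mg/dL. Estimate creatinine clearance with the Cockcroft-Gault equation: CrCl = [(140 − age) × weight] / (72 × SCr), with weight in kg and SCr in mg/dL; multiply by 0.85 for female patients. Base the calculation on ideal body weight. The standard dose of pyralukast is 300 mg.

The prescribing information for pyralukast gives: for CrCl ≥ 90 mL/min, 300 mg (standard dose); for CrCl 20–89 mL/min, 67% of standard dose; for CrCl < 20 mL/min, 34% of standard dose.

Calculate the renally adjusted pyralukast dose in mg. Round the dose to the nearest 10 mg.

200 mg

CrCl = (140 − 84) × 41.7 / (72 × 1.19) × 0.85 = 2335.2 / 85.68 × 0.85 ≈ 23.2 mL/min
CrCl ≈ 23 mL/min → bracket 20–89 mL/min.
67% of 300 mg = 201 mg → 200 mg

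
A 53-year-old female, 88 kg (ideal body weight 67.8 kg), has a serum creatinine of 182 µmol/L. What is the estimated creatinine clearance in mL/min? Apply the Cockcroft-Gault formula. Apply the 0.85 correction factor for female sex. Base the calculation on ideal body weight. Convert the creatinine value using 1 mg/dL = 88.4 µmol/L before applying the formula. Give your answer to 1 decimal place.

33.8 mL/min

SCr = 182 / 88.4 = 2.059 mg/dL
CrCl = (140 − 53) × 67.8 / (72 × 2.059) × 0.85 = 5898.6 / 148.25 × 0.85 ≈ 33.8 mL/min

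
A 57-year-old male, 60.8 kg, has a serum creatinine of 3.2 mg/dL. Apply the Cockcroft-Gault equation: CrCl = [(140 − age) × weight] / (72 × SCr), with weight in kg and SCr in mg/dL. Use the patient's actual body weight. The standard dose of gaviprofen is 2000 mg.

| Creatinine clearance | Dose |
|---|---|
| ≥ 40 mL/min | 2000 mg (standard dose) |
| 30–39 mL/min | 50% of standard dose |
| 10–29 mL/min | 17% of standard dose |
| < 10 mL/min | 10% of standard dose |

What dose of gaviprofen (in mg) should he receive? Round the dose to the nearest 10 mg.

340 mg

CrCl = (140 − 57) × 60.8 / (72 × 3.2) = 5046.4 / 230.40 ≈ 21.9 mL/min
CrCl ≈ 22 mL/min → bracket 10–29 mL/min.
17% of 2000 mg = 340 mg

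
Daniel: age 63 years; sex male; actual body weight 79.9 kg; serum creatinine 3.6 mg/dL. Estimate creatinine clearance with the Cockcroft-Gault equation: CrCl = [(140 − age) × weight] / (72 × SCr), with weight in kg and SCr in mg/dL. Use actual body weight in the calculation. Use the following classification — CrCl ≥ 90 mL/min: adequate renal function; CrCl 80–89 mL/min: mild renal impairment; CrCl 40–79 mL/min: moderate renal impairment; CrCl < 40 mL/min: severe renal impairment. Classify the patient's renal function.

CrCl = (140 − 63) × 79.9 / (72 × 3.6) = 6152.3 / 259.20 ≈ 23.7 mL/min
24 mL/min falls in the 'severe renal impairment' range.

severe renal impairment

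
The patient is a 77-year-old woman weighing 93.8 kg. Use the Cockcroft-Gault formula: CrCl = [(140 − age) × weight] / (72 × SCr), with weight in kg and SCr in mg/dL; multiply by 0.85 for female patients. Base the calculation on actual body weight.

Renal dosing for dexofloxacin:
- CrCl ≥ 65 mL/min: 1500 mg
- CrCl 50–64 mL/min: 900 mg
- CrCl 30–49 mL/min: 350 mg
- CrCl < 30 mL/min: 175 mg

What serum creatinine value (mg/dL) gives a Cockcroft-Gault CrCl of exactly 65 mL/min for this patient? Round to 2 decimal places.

1.07 mg/dL

Standard dose requires CrCl ≥ 65 mL/min.
Set (140 − 77) × 93.8 × 0.85 / (72 × SCr) = 65
SCr = (140 − 77) × 93.8 × 0.85 / (72 × 65) = 1.073 mg/dL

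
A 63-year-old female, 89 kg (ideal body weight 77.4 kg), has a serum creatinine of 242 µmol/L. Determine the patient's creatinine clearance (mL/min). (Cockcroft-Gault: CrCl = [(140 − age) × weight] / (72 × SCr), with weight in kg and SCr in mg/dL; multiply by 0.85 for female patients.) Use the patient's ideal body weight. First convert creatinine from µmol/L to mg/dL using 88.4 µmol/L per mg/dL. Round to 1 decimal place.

SCr = 242 / 88.4 = 2.738 mg/dL
CrCl = (140 − 63) × 77.4 / (72 × 2.738) × 0.85 = 5959.8 / 197.14 × 0.85 ≈ 25.7 mL/min

25.7 mL/min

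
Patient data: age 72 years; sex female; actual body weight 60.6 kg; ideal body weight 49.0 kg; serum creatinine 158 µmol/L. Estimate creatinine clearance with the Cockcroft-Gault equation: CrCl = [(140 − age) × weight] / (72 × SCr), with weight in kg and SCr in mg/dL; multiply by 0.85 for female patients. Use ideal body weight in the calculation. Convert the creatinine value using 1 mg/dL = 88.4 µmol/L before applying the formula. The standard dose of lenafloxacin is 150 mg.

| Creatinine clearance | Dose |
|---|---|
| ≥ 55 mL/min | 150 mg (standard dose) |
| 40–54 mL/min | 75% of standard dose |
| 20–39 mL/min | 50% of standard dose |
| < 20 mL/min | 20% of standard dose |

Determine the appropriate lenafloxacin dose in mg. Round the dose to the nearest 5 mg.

SCr = 158 / 88.4 = 1.787 mg/dL
CrCl = (140 − 72) × 49 / (72 × 1.787) × 0.85 = 3332.0 / 128.66 × 0.85 ≈ 22.0 mL/min
CrCl ≈ 22 mL/min → bracket 20–39 mL/min.
50% of 150 mg = 75 mg

75 mg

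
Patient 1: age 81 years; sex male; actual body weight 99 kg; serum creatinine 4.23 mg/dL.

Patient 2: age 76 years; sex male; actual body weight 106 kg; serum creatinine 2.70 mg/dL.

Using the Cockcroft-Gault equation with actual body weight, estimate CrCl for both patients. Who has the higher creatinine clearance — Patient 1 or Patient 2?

Patient 1: CrCl = (140 − 81) × 99 / (72 × 4.23) = 5841.0 / 304.56 ≈ 19.2 mL/min
Patient 2: CrCl = (140 − 76) × 106 / (72 × 2.7) = 6784.0 / 194.40 ≈ 34.9 mL/min
19.2 vs 34.9 mL/min → Patient 2 is higher.

Patient 2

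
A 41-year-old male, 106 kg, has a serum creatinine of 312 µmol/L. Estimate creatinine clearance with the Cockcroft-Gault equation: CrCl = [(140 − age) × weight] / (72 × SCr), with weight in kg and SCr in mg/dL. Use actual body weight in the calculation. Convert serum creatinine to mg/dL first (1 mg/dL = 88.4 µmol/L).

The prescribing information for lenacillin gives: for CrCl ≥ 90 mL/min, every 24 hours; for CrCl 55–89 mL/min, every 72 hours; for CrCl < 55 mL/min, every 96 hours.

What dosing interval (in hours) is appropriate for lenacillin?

SCr = 312 / 88.4 = 3.529 mg/dL
CrCl = (140 − 41) × 106 / (72 × 3.529) = 10494.0 / 254.09 ≈ 41.3 mL/min
CrCl ≈ 41 mL/min → bracket < 55 mL/min → every 96 hours.

every 96 hours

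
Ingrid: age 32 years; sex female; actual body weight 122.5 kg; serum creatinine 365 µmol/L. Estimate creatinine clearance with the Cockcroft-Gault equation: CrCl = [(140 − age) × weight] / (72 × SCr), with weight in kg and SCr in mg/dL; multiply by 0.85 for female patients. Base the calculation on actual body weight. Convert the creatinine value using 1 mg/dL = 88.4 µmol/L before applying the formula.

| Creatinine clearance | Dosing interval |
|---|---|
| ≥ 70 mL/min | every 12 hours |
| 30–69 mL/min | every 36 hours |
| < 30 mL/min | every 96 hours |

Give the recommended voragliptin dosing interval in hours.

SCr = 365 / 88.4 = 4.129 mg/dL
CrCl = (140 − 32) × 122.5 / (72 × 4.129) × 0.85 = 13230.0 / 297.29 × 0.85 ≈ 37.8 mL/min
CrCl ≈ 38 mL/min → bracket 30–69 mL/min → every 36 hours.

every 36 hours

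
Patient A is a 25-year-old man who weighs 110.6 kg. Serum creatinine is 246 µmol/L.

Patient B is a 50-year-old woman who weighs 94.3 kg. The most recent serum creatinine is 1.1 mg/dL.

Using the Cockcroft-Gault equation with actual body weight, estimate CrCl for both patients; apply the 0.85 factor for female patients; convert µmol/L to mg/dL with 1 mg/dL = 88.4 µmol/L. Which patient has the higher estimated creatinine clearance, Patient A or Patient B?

Patient B

Patient A: SCr = 246 / 88.4 = 2.783 mg/dL
Patient A: CrCl = (140 − 25) × 110.6 / (72 × 2.783) = 12719.0 / 200.38 ≈ 63.5 mL/min
Patient B: CrCl = (140 − 50) × 94.3 / (72 × 1.1) × 0.85 = 8487.0 / 79.20 × 0.85 ≈ 91.1 mL/min
63.5 vs 91.1 mL/min → Patient B is higher.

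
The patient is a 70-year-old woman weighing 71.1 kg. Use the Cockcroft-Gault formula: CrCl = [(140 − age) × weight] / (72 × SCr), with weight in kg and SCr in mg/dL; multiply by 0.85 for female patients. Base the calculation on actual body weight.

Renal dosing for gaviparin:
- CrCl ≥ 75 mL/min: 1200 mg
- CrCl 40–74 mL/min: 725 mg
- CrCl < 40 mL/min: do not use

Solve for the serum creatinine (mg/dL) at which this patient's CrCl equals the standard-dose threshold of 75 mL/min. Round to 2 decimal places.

0.78 mg/dL

Standard dose requires CrCl ≥ 75 mL/min.
Set (140 − 70) × 71.1 × 0.85 / (72 × SCr) = 75
SCr = (140 − 70) × 71.1 × 0.85 / (72 × 75) = 0.783 mg/dL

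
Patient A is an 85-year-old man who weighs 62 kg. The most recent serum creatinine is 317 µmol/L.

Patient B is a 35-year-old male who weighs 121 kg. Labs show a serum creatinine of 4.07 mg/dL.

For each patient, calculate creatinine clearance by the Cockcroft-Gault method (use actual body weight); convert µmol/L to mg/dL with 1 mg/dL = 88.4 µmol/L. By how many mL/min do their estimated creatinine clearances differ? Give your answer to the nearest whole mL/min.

30 mL/min

Patient A: SCr = 317 / 88.4 = 3.586 mg/dL
Patient A: CrCl = (140 − 85) × 62 / (72 × 3.586) = 3410.0 / 258.19 ≈ 13.2 mL/min
Patient B: CrCl = (140 − 35) × 121 / (72 × 4.07) = 12705.0 / 293.04 ≈ 43.4 mL/min
|13.2 − 43.4| = 30.2 mL/min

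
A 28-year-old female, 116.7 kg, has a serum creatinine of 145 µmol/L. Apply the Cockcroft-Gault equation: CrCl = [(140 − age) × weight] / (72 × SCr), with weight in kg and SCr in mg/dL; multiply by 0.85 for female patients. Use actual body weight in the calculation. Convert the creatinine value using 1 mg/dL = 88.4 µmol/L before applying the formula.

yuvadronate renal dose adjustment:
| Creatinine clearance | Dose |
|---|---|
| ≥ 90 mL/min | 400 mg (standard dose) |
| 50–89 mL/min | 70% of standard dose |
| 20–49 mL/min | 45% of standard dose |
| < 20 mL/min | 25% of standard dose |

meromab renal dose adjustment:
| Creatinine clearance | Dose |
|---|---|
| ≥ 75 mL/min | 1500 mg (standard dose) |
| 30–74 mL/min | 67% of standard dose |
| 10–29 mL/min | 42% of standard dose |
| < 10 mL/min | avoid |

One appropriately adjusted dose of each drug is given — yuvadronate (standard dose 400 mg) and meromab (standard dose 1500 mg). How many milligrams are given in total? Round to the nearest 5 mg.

1900 mg

SCr = 145 / 88.4 = 1.64 mg/dL
CrCl = (140 − 28) × 116.7 / (72 × 1.64) × 0.85 = 13070.4 / 118.08 × 0.85 ≈ 94.1 mL/min
CrCl ≈ 94 mL/min.
yuvadronate: ≥ 90 mL/min → 100% of 400 mg = 400 mg.
meromab: ≥ 75 mL/min → 100% of 1500 mg = 1500 mg.
Total = 400 + 1500 = 1900 mg.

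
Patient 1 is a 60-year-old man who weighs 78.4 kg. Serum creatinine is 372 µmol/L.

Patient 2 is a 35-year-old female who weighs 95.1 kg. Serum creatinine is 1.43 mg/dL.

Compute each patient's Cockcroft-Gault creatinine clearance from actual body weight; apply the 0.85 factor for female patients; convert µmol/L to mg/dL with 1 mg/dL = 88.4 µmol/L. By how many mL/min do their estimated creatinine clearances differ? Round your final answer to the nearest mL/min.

Patient 1: SCr = 372 / 88.4 = 4.208 mg/dL
Patient 1: CrCl = (140 − 60) × 78.4 / (72 × 4.208) = 6272.0 / 302.98 ≈ 20.7 mL/min
Patient 2: CrCl = (140 − 35) × 95.1 / (72 × 1.43) × 0.85 = 9985.5 / 102.96 × 0.85 ≈ 82.4 mL/min
|20.7 − 82.4| = 61.7 mL/min

62 mL/min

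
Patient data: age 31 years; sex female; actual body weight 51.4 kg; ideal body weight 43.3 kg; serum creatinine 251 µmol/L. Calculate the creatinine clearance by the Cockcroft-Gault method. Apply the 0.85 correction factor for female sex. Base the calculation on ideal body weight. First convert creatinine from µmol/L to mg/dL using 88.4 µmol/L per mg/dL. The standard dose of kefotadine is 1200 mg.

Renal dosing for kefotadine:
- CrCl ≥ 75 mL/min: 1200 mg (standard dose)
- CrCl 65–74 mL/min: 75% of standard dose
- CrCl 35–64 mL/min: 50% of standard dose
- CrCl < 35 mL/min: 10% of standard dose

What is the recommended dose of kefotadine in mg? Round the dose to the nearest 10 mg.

SCr = 251 / 88.4 = 2.839 mg/dL
CrCl = (140 − 31) × 43.3 / (72 × 2.839) × 0.85 = 4719.7 / 204.41 × 0.85 ≈ 19.6 mL/min
CrCl ≈ 20 mL/min → bracket < 35 mL/min.
10% of 1200 mg = 120 mg

120 mg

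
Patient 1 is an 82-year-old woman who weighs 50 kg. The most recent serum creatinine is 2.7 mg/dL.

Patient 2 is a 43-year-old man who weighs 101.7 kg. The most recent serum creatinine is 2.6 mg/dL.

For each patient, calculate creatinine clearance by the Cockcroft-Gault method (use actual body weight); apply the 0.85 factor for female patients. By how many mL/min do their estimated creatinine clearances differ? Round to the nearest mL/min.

40 mL/min

Patient 1: CrCl = (140 − 82) × 50 / (72 × 2.7) × 0.85 = 2900.0 / 194.40 × 0.85 ≈ 12.7 mL/min
Patient 2: CrCl = (140 − 43) × 101.7 / (72 × 2.6) = 9864.9 / 187.20 ≈ 52.7 mL/min
|12.7 − 52.7| = 40.0 mL/min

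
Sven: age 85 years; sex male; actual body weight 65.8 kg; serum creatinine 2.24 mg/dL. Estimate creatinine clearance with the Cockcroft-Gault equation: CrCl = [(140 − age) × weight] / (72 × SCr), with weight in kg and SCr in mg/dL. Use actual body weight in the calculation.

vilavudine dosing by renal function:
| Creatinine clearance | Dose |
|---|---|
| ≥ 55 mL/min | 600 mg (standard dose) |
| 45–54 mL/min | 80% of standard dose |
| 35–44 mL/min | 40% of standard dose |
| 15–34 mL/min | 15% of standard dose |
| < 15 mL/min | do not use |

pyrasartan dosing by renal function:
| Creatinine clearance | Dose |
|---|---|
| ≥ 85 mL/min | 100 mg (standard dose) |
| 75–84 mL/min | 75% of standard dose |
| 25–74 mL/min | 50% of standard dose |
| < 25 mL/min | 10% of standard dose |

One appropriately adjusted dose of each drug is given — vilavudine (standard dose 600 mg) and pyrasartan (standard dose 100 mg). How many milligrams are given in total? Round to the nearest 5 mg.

100 mg

CrCl = (140 − 85) × 65.8 / (72 × 2.24) = 3619.0 / 161.28 ≈ 22.4 mL/min
CrCl ≈ 22 mL/min.
vilavudine: 15–34 mL/min → 15% of 600 mg = 90 mg.
pyrasartan: < 25 mL/min → 10% of 100 mg = 10 mg.
Total = 90 + 10 = 100 mg.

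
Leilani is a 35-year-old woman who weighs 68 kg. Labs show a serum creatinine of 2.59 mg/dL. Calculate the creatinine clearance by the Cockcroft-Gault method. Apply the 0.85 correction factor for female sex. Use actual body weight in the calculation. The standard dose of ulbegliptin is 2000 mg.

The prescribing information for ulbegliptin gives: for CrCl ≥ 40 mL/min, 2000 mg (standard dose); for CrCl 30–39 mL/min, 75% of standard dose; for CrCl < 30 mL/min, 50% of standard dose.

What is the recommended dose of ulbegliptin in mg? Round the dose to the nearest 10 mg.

1500 mg

CrCl = (140 − 35) × 68 / (72 × 2.59) × 0.85 = 7140.0 / 186.48 × 0.85 ≈ 32.5 mL/min
CrCl ≈ 33 mL/min → bracket 30–39 mL/min.
75% of 2000 mg = 1500 mg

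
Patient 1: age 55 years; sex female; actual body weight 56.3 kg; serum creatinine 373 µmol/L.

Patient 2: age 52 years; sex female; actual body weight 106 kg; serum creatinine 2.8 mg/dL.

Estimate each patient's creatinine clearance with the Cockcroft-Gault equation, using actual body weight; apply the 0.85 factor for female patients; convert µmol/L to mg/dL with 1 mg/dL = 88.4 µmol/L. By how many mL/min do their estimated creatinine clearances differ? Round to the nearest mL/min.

Patient 1: SCr = 373 / 88.4 = 4.219 mg/dL
Patient 1: CrCl = (140 − 55) × 56.3 / (72 × 4.219) × 0.85 = 4785.5 / 303.77 × 0.85 ≈ 13.4 mL/min
Patient 2: CrCl = (140 − 52) × 106 / (72 × 2.8) × 0.85 = 9328.0 / 201.60 × 0.85 ≈ 39.3 mL/min
|13.4 − 39.3| = 25.9 mL/min

26 mL/min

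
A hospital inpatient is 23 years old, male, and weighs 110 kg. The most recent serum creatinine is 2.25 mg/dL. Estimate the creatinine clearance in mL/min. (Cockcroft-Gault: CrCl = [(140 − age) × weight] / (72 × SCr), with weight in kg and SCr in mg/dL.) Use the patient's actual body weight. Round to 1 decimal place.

CrCl = (140 − 23) × 110 / (72 × 2.25) = 12870.0 / 162.00 ≈ 79.4 mL/min

79.4 mL/min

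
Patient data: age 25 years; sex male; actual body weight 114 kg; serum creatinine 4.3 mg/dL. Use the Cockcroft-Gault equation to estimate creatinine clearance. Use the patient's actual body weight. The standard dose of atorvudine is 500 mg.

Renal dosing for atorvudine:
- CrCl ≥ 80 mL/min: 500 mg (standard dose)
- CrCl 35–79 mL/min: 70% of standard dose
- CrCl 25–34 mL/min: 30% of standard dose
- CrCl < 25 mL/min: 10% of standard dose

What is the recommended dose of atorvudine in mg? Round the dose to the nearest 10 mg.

350 mg

CrCl = (140 − 25) × 114 / (72 × 4.3) = 13110.0 / 309.60 ≈ 42.3 mL/min
CrCl ≈ 42 mL/min → bracket 35–79 mL/min.
70% of 500 mg = 350 mg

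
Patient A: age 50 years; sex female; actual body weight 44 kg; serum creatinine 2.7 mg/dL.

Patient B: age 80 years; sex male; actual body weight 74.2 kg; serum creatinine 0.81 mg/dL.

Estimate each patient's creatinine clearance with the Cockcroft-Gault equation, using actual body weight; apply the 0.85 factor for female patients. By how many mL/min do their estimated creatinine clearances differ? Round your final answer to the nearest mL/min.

Patient A: CrCl = (140 − 50) × 44 / (72 × 2.7) × 0.85 = 3960.0 / 194.40 × 0.85 ≈ 17.3 mL/min
Patient B: CrCl = (140 − 80) × 74.2 / (72 × 0.81) = 4452.0 / 58.32 ≈ 76.3 mL/min
|17.3 − 76.3| = 59.0 mL/min

59 mL/min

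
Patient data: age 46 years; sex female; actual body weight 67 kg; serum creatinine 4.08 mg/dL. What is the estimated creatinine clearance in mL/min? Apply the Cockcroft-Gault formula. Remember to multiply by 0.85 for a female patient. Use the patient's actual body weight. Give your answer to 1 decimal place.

CrCl = (140 − 46) × 67 / (72 × 4.08) × 0.85 = 6298.0 / 293.76 × 0.85 ≈ 18.2 mL/min

18.2 mL/min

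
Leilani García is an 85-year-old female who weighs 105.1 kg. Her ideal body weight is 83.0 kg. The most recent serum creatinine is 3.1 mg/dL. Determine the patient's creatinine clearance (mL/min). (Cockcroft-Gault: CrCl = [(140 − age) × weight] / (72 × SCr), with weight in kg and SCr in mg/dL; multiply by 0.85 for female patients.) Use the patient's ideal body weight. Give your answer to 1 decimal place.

CrCl = (140 − 85) × 83 / (72 × 3.1) × 0.85 = 4565.0 / 223.20 × 0.85 ≈ 17.4 mL/min

17.4 mL/min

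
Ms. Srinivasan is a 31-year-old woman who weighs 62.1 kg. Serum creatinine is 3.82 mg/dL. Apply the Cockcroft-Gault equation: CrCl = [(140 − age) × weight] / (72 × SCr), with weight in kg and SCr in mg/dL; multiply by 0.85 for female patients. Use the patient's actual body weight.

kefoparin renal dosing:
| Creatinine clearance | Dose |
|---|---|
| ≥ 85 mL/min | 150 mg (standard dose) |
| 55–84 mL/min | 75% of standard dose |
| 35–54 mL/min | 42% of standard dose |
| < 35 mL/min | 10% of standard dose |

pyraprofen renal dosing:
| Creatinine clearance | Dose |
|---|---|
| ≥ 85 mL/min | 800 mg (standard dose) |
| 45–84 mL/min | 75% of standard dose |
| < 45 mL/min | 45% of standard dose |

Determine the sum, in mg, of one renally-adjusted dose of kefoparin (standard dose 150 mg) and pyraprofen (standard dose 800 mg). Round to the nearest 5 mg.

375 mg

CrCl = (140 − 31) × 62.1 / (72 × 3.82) × 0.85 = 6768.9 / 275.04 × 0.85 ≈ 20.9 mL/min
CrCl ≈ 21 mL/min.
kefoparin: < 35 mL/min → 10% of 150 mg = 15 mg.
pyraprofen: < 45 mL/min → 45% of 800 mg = 360 mg.
Total = 15 + 360 = 375 mg.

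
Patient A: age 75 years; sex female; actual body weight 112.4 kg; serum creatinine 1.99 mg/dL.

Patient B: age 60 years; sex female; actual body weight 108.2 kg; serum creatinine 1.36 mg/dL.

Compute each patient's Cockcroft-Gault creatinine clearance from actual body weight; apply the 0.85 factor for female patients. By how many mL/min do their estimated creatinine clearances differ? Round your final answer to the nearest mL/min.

Patient A: CrCl = (140 − 75) × 112.4 / (72 × 1.99) × 0.85 = 7306.0 / 143.28 × 0.85 ≈ 43.3 mL/min
Patient B: CrCl = (140 − 60) × 108.2 / (72 × 1.36) × 0.85 = 8656.0 / 97.92 × 0.85 ≈ 75.1 mL/min
|43.3 − 75.1| = 31.8 mL/min

32 mL/min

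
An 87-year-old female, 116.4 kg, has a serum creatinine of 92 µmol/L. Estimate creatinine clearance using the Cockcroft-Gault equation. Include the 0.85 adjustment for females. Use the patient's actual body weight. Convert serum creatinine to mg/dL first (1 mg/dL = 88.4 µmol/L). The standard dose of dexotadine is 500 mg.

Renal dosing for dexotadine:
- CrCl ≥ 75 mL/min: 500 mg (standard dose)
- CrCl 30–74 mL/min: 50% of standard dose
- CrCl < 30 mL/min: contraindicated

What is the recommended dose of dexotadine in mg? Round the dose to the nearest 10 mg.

SCr = 92 / 88.4 = 1.041 mg/dL
CrCl = (140 − 87) × 116.4 / (72 × 1.041) × 0.85 = 6169.2 / 74.95 × 0.85 ≈ 70.0 mL/min
CrCl ≈ 70 mL/min → bracket 30–74 mL/min.
50% of 500 mg = 250 mg

250 mg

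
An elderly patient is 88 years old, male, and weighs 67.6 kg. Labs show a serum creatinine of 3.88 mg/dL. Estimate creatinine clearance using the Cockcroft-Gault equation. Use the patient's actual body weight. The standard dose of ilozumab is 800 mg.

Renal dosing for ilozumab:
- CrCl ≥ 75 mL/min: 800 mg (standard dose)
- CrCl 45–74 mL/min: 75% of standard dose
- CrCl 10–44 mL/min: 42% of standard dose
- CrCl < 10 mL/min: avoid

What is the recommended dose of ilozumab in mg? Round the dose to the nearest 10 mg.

CrCl = (140 − 88) × 67.6 / (72 × 3.88) = 3515.2 / 279.36 ≈ 12.6 mL/min
CrCl ≈ 13 mL/min → bracket 10–44 mL/min.
42% of 800 mg = 336 mg → 340 mg

340 mg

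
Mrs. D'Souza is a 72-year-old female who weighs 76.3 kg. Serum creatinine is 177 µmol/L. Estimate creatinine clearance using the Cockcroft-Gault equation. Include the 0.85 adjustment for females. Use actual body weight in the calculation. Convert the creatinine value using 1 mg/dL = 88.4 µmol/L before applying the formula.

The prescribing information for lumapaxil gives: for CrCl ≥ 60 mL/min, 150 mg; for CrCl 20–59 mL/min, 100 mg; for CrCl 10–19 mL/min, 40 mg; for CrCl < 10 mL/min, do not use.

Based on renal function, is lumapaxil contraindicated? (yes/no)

no

SCr = 177 / 88.4 = 2.002 mg/dL
CrCl = (140 − 72) × 76.3 / (72 × 2.002) × 0.85 = 5188.4 / 144.14 × 0.85 ≈ 30.6 mL/min
CrCl ≈ 31 mL/min, which is ≥ 10 mL/min.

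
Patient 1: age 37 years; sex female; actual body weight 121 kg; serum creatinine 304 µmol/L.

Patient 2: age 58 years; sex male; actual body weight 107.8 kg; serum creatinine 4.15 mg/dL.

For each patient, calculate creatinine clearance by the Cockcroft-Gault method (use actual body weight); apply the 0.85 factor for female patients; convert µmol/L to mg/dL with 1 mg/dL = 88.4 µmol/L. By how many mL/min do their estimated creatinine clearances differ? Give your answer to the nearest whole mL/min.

Patient 1: SCr = 304 / 88.4 = 3.439 mg/dL
Patient 1: CrCl = (140 − 37) × 121 / (72 × 3.439) × 0.85 = 12463.0 / 247.61 × 0.85 ≈ 42.8 mL/min
Patient 2: CrCl = (140 − 58) × 107.8 / (72 × 4.15) = 8839.6 / 298.80 ≈ 29.6 mL/min
|42.8 − 29.6| = 13.2 mL/min

13 mL/min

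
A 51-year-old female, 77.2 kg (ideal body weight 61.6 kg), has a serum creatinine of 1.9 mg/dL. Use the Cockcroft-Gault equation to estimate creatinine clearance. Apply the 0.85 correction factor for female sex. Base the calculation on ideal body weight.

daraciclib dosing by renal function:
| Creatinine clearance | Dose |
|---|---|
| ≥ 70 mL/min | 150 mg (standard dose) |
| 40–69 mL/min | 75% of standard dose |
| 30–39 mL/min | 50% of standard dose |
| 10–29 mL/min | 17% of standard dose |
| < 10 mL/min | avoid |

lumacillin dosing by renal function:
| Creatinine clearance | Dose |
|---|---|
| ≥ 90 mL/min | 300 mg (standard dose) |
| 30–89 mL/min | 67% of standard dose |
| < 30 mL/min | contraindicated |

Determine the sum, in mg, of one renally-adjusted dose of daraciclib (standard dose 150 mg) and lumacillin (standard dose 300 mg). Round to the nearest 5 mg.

CrCl = (140 − 51) × 61.6 / (72 × 1.9) × 0.85 = 5482.4 / 136.80 × 0.85 ≈ 34.1 mL/min
CrCl ≈ 34 mL/min.
daraciclib: 30–39 mL/min → 50% of 150 mg = 75 mg.
lumacillin: 30–89 mL/min → 67% of 300 mg = 201 mg.
Total = 75 + 201 = 276 mg.

275 mg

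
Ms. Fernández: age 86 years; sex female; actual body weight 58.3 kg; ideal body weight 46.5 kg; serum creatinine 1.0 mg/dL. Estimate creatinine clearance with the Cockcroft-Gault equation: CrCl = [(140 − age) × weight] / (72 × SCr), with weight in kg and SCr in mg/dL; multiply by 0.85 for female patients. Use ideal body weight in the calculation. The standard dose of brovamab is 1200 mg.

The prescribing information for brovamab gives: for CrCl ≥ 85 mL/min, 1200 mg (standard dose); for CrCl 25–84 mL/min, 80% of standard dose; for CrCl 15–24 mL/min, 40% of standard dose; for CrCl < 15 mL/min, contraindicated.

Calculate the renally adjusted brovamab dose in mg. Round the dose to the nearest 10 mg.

CrCl = (140 − 86) × 46.5 / (72 × 1) × 0.85 = 2511.0 / 72.00 × 0.85 ≈ 29.6 mL/min
CrCl ≈ 30 mL/min → bracket 25–84 mL/min.
80% of 1200 mg = 960 mg

960 mg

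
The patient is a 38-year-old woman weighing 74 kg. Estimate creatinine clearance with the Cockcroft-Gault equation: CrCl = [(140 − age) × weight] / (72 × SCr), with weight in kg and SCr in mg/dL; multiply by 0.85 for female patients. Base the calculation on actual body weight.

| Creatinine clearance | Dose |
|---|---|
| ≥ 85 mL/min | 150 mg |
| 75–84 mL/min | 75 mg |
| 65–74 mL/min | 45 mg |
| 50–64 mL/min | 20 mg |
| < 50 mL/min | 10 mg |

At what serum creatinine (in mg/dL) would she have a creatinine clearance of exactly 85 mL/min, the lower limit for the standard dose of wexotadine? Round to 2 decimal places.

1.05 mg/dL

Standard dose requires CrCl ≥ 85 mL/min.
Set (140 − 38) × 74 × 0.85 / (72 × SCr) = 85
SCr = (140 − 38) × 74 × 0.85 / (72 × 85) = 1.048 mg/dL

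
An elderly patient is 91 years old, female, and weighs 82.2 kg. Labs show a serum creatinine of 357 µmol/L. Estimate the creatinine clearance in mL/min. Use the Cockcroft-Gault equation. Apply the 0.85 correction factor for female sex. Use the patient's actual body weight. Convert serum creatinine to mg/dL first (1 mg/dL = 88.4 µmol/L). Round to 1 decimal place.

SCr = 357 / 88.4 = 4.038 mg/dL
CrCl = (140 − 91) × 82.2 / (72 × 4.038) × 0.85 = 4027.8 / 290.74 × 0.85 ≈ 11.8 mL/min

11.8 mL/min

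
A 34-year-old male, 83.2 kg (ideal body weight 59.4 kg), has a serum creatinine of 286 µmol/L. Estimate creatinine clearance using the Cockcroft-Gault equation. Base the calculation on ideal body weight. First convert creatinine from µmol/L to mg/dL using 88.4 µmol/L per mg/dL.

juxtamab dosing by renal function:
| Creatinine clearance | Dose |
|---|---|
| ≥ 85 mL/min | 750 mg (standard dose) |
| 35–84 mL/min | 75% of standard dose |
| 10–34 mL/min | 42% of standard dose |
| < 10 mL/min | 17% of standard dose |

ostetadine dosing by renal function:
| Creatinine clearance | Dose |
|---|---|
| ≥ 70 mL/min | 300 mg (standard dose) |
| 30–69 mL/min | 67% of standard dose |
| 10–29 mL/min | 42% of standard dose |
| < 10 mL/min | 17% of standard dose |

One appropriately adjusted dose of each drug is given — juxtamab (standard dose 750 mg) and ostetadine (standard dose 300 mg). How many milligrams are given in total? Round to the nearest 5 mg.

440 mg

SCr = 286 / 88.4 = 3.235 mg/dL
CrCl = (140 − 34) × 59.4 / (72 × 3.235) = 6296.4 / 232.92 ≈ 27.0 mL/min
CrCl ≈ 27 mL/min.
juxtamab: 10–34 mL/min → 42% of 750 mg = 315 mg.
ostetadine: 10–29 mL/min → 42% of 300 mg = 126 mg.
Total = 315 + 126 = 441 mg.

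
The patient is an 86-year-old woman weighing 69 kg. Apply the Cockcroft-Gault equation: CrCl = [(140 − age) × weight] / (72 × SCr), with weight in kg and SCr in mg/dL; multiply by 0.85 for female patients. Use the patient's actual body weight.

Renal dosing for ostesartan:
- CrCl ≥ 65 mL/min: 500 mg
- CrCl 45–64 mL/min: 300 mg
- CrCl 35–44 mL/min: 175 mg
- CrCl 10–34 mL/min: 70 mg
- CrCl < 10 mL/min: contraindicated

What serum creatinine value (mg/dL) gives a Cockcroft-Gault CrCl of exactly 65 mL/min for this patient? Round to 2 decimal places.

0.68 mg/dL

Standard dose requires CrCl ≥ 65 mL/min.
Set (140 − 86) × 69 × 0.85 / (72 × SCr) = 65
SCr = (140 − 86) × 69 × 0.85 / (72 × 65) = 0.677 mg/dL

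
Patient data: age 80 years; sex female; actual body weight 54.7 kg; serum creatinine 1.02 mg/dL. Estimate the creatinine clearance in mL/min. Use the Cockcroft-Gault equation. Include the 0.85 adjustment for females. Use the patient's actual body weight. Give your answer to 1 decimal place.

CrCl = (140 − 80) × 54.7 / (72 × 1.02) × 0.85 = 3282.0 / 73.44 × 0.85 ≈ 38.0 mL/min

38.0 mL/min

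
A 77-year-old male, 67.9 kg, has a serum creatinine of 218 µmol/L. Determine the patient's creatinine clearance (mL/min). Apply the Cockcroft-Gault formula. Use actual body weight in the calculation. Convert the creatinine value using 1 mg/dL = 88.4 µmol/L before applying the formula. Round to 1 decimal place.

SCr = 218 / 88.4 = 2.466 mg/dL
CrCl = (140 − 77) × 67.9 / (72 × 2.466) = 4277.7 / 177.55 ≈ 24.1 mL/min

24.1 mL/min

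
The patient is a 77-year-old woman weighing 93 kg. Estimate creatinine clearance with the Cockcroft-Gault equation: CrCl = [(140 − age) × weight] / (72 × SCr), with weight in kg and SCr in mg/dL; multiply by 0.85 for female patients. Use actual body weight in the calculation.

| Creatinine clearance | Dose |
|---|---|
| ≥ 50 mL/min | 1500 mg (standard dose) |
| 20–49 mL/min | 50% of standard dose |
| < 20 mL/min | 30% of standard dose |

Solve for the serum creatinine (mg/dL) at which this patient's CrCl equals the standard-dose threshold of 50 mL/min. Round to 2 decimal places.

1.38 mg/dL

Standard dose requires CrCl ≥ 50 mL/min.
Set (140 − 77) × 93 × 0.85 / (72 × SCr) = 50
SCr = (140 − 77) × 93 × 0.85 / (72 × 50) = 1.383 mg/dL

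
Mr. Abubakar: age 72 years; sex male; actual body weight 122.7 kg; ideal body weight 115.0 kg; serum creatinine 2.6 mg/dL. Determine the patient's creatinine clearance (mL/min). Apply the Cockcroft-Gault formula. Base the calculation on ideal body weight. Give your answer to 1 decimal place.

41.8 mL/min

CrCl = (140 − 72) × 115 / (72 × 2.6) = 7820.0 / 187.20 ≈ 41.8 mL/min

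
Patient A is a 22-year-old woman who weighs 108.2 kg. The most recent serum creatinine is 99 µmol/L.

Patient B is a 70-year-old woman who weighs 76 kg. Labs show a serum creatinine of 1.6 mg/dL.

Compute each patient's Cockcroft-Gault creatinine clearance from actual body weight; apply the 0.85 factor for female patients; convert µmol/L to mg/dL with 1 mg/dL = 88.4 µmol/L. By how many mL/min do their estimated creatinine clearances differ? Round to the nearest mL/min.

95 mL/min

Patient A: SCr = 99 / 88.4 = 1.12 mg/dL
Patient A: CrCl = (140 − 22) × 108.2 / (72 × 1.12) × 0.85 = 12767.6 / 80.64 × 0.85 ≈ 134.6 mL/min
Patient B: CrCl = (140 − 70) × 76 / (72 × 1.6) × 0.85 = 5320.0 / 115.20 × 0.85 ≈ 39.3 mL/min
|134.6 − 39.3| = 95.3 mL/min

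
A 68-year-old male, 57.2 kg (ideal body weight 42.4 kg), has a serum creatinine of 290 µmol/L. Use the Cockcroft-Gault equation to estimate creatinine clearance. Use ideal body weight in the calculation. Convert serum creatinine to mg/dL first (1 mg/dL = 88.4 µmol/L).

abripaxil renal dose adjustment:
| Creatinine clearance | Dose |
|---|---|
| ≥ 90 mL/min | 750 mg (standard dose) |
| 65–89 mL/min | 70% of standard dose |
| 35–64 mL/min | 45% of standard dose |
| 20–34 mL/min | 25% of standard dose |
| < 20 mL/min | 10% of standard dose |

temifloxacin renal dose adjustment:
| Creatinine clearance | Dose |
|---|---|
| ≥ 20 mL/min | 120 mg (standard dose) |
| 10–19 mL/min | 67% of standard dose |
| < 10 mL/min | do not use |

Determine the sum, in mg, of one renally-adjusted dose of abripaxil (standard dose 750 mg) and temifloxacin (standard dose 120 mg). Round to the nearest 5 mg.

155 mg

SCr = 290 / 88.4 = 3.281 mg/dL
CrCl = (140 − 68) × 42.4 / (72 × 3.281) = 3052.8 / 236.23 ≈ 12.9 mL/min
CrCl ≈ 13 mL/min.
abripaxil: < 20 mL/min → 10% of 750 mg = 75 mg.
temifloxacin: 10–19 mL/min → 67% of 120 mg = 80.4 mg.
Total = 75 + 80.4 = 155.4 mg.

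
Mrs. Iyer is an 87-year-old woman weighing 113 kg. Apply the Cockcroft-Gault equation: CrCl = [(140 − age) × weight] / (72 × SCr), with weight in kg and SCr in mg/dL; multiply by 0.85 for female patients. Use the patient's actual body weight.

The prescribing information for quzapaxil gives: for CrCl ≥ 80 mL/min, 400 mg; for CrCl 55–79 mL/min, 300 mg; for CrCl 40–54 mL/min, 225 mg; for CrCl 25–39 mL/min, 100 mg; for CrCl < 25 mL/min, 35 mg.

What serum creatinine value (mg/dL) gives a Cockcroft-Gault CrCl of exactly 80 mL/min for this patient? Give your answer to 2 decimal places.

0.88 mg/dL

Standard dose requires CrCl ≥ 80 mL/min.
Set (140 − 87) × 113 × 0.85 / (72 × SCr) = 80
SCr = (140 − 87) × 113 × 0.85 / (72 × 80) = 0.884 mg/dL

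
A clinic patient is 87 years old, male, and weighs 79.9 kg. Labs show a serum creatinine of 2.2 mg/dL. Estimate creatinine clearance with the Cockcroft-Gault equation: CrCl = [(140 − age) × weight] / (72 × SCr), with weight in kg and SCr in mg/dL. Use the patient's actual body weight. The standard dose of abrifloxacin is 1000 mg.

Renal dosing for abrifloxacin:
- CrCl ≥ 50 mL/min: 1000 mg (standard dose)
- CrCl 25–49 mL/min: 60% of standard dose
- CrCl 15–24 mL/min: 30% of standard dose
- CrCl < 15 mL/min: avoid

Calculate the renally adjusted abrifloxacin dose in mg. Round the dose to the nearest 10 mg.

CrCl = (140 − 87) × 79.9 / (72 × 2.2) = 4234.7 / 158.40 ≈ 26.7 mL/min
CrCl ≈ 27 mL/min → bracket 25–49 mL/min.
60% of 1000 mg = 600 mg

600 mg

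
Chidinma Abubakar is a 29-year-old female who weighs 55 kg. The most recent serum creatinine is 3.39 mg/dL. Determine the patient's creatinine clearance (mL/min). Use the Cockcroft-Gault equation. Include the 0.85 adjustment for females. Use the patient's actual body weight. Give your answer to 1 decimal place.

CrCl = (140 − 29) × 55 / (72 × 3.39) × 0.85 = 6105.0 / 244.08 × 0.85 ≈ 21.3 mL/min

21.3 mL/min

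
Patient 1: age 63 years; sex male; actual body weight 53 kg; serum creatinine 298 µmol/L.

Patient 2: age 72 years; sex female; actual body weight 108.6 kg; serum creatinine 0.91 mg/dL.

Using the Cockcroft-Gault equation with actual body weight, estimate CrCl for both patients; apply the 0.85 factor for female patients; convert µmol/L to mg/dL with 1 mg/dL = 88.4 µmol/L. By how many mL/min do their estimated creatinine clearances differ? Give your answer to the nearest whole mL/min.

79 mL/min

Patient 1: SCr = 298 / 88.4 = 3.371 mg/dL
Patient 1: CrCl = (140 − 63) × 53 / (72 × 3.371) = 4081.0 / 242.71 ≈ 16.8 mL/min
Patient 2: CrCl = (140 − 72) × 108.6 / (72 × 0.91) × 0.85 = 7384.8 / 65.52 × 0.85 ≈ 95.8 mL/min
|16.8 − 95.8| = 79.0 mL/min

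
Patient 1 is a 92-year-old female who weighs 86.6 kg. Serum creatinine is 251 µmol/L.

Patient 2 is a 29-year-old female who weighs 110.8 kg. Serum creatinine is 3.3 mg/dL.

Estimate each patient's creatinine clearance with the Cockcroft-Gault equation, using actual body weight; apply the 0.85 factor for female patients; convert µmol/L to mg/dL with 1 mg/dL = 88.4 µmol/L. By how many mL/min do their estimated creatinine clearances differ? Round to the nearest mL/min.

Patient 1: SCr = 251 / 88.4 = 2.839 mg/dL
Patient 1: CrCl = (140 − 92) × 86.6 / (72 × 2.839) × 0.85 = 4156.8 / 204.41 × 0.85 ≈ 17.3 mL/min
Patient 2: CrCl = (140 − 29) × 110.8 / (72 × 3.3) × 0.85 = 12298.8 / 237.60 × 0.85 ≈ 44.0 mL/min
|17.3 − 44.0| = 26.7 mL/min

27 mL/min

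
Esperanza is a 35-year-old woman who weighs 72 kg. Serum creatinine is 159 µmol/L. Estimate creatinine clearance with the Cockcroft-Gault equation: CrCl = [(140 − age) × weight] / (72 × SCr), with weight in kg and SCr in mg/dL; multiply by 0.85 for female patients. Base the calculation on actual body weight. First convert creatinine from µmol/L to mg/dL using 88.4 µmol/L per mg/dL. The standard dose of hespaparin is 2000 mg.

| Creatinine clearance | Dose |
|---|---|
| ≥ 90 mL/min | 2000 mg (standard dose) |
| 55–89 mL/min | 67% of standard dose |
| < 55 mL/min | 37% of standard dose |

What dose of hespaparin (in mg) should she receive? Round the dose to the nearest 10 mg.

SCr = 159 / 88.4 = 1.799 mg/dL
CrCl = (140 − 35) × 72 / (72 × 1.799) × 0.85 = 7560.0 / 129.53 × 0.85 ≈ 49.6 mL/min
CrCl ≈ 50 mL/min → bracket < 55 mL/min.
37% of 2000 mg = 740 mg

740 mg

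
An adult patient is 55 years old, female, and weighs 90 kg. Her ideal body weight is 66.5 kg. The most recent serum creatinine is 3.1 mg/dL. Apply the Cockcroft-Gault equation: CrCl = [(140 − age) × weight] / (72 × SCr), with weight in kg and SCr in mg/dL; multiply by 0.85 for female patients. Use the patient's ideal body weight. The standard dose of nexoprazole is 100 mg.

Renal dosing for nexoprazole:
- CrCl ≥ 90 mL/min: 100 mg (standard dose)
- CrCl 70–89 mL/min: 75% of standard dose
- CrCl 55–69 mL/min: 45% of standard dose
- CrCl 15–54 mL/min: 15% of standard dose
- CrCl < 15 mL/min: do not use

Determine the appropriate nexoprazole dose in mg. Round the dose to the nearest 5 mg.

15 mg

CrCl = (140 − 55) × 66.5 / (72 × 3.1) × 0.85 = 5652.5 / 223.20 × 0.85 ≈ 21.5 mL/min
CrCl ≈ 22 mL/min → bracket 15–54 mL/min.
15% of 100 mg = 15 mg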